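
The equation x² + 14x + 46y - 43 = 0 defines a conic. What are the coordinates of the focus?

Only x is squared. Complete the square in x: (x + 7)² = -46(y - 2).
Vertex (-7, 2); 4p = -46 so p = -23/2. Opens down.
Focus is p units from the vertex along the axis: (h, k + p).

(-7, -19/2)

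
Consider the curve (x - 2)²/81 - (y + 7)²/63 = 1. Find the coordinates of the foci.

Center (2, -7). The positive term is the x-term, so the transverse axis is horizontal; a² = 81, b² = 63.
c² = a² + b² = 81 + 63 = 144, so c = 12.
Foci lie on the horizontal axis through the center: (h ± c, k).

(-10, -7) and (14, -7)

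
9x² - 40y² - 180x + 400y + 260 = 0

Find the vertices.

9(x² - 20x) -40(y² - 10y) = -260
Completing the square gives 9(x - 10)² -40(y - 5)² = -260 + 900 - 1000 = -360.
Dividing both sides by -360: (y - 5)²/9 - (x - 10)²/40 = 1
Hyperbola, center (10, 5), transverse axis vertical; a² = 9, b² = 40.
a = 3. Vertices at (h, k ± a).

(10, 2) and (10, 8)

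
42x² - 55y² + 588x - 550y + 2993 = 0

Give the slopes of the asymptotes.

Collect terms: 42(x² + 14x) -55(y² + 10y) = -2993
42(x + 7)² -55(y + 5)² = -2993 + 2058 - 1375 = -2310
Divide by -2310: (y + 5)²/42 - (x + 7)²/55 = 1
Hyperbola, center (-7, -5), transverse axis vertical; a² = 42, b² = 55.
For a vertical hyperbola the asymptotes have slope ±a/b.
Here that is ±√42/√55 = ±√2310/55.

√2310/55 and -√2310/55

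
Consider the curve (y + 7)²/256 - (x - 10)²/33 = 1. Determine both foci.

(10, -24) and (10, 10)

Center (10, -7). The positive term is the y-term, so the transverse axis is vertical; a² = 256, b² = 33.
c² = a² + b² = 256 + 33 = 289, so c = 17.
Foci lie on the vertical axis through the center: (h, k ± c).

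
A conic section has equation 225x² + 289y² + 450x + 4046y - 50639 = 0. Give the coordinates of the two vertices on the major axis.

(-18, -7) and (16, -7)

Group the x- and y-terms: 225(x² + 2x) + 289(y² + 14y) = 50639
Completing the square gives 225(x + 1)² + 289(y + 7)² = 50639 + 225 + 14161 = 65025.
Divide by 65025: (x + 1)²/289 + (y + 7)²/225 = 1
Ellipse, center (-1, -7), major axis horizontal; a² = 289, b² = 225.
a = 17. Vertices at (h ± a, k).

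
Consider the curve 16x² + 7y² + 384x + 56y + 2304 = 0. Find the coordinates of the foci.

16(x² + 24x) + 7(y² + 8y) = -2304
16(x + 12)² + 7(y + 4)² = -2304 + 2304 + 112 = 112
Divide by 112: (x + 12)²/7 + (y + 4)²/16 = 1
Ellipse, center (-12, -4), major axis vertical; a² = 16, b² = 7.
c² = a² - b² = 16 - 7 = 9, so c = 3.
Foci lie on the vertical axis through the center: (h, k ± c).

(-12, -7) and (-12, -1)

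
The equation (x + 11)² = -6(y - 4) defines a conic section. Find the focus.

Vertex (-11, 4); 4p = -6 so p = -3/2. Opens down.
Focus is p units from the vertex along the axis: (h, k + p).

(-11, 5/2)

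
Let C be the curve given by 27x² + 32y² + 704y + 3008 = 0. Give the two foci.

(0 - √5, -11) and (0 + √5, -11)

27x² + 32(y² + 22y) = -3008
Completing the square gives 27x² + 32(y + 11)² = -3008 + 0 + 3872 = 864.
Dividing both sides by 864: x²/32 + (y + 11)²/27 = 1
Ellipse, center (0, -11), major axis horizontal; a² = 32, b² = 27.
c² = a² - b² = 32 - 27 = 5, so c = √5.
Foci lie on the horizontal axis through the center: (h ± c, k).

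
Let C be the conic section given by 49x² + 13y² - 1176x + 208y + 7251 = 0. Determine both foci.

(12, -14) and (12, -2)

Group: 49(x² - 24x) + 13(y² + 16y) = -7251
49(x - 12)² + 13(y + 8)² = -7251 + 7056 + 832 = 637
Dividing both sides by 637: (x - 12)²/13 + (y + 8)²/49 = 1
Ellipse, center (12, -8), major axis vertical; a² = 49, b² = 13.
c² = a² - b² = 49 - 13 = 36, so c = 6.
Foci lie on the vertical axis through the center: (h, k ± c).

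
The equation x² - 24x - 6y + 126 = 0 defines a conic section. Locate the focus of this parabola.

(12, -3/2)

Only x is squared. Complete the square in x: (x - 12)² = 6(y + 3).
Vertex (12, -3); 4p = 6 so p = 3/2. Opens up.
Focus is p units from the vertex along the axis: (h, k + p).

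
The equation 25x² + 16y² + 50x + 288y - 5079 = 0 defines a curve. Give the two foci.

Collect terms: 25(x² + 2x) + 16(y² + 18y) = 5079
Complete the square: 25(x + 1)² + 16(y + 9)² = 5079 + 25 + 1296 = 6400
Divide by 6400: (x + 1)²/256 + (y + 9)²/400 = 1
Ellipse, center (-1, -9), major axis vertical; a² = 400, b² = 256.
c² = a² - b² = 400 - 256 = 144, so c = 12.
Foci lie on the vertical axis through the center: (h, k ± c).

(-1, -21) and (-1, 3)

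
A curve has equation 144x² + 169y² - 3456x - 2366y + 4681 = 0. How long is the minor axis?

24

Group: 144(x² - 24x) + 169(y² - 14y) = -4681
Completing the square gives 144(x - 12)² + 169(y - 7)² = -4681 + 20736 + 8281 = 24336.
Divide through by 24336 to get (x - 12)²/169 + (y - 7)²/144 = 1.
Ellipse, center (12, 7), major axis horizontal; a² = 169, b² = 144.
b² = 144 so b = 12; the minor axis has length 2b = 24.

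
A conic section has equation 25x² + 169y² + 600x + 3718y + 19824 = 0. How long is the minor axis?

25(x² + 24x) + 169(y² + 22y) = -19824
Completing the square gives 25(x + 12)² + 169(y + 11)² = -19824 + 3600 + 20449 = 4225.
Dividing both sides by 4225: (x + 12)²/169 + (y + 11)²/25 = 1
Ellipse, center (-12, -11), major axis horizontal; a² = 169, b² = 25.
b² = 25 so b = 5; the minor axis has length 2b = 10.

10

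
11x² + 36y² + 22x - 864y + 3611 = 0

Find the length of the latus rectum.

11(x² + 2x) + 36(y² - 24y) = -3611
Complete the square: 11(x + 1)² + 36(y - 12)² = -3611 + 11 + 5184 = 1584
Divide through by 1584 to get (x + 1)²/144 + (y - 12)²/44 = 1.
Ellipse, center (-1, 12), major axis horizontal; a² = 144, b² = 44.
Latus rectum length = 2b²/a = 2·44/12 = 22/3.

22/3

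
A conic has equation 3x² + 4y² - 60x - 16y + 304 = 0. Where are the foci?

(9, 2) and (11, 2)

Group the x- and y-terms: 3(x² - 20x) + 4(y² - 4y) = -304
Completing the square gives 3(x - 10)² + 4(y - 2)² = -304 + 300 + 16 = 12.
Divide through by 12 to get (x - 10)²/4 + (y - 2)²/3 = 1.
Ellipse, center (10, 2), major axis horizontal; a² = 4, b² = 3.
c² = a² - b² = 4 - 3 = 1, so c = 1.
Foci lie on the horizontal axis through the center: (h ± c, k).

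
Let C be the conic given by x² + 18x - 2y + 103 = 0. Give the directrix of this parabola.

Only x is squared. Complete the square in x: (x + 9)² = 2(y - 11).
Vertex (-9, 11); 4p = 2 so p = 1/2. Opens up.
Directrix is the horizontal line y = k − p = 11 − (1/2) = 21/2.

y = 21/2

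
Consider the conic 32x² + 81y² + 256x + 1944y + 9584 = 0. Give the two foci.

(-11, -12) and (3, -12)

Group: 32(x² + 8x) + 81(y² + 24y) = -9584
Complete the square: 32(x + 4)² + 81(y + 12)² = -9584 + 512 + 11664 = 2592
Divide by 2592: (x + 4)²/81 + (y + 12)²/32 = 1
Ellipse, center (-4, -12), major axis horizontal; a² = 81, b² = 32.
c² = a² - b² = 81 - 32 = 49, so c = 7.
Foci lie on the horizontal axis through the center: (h ± c, k).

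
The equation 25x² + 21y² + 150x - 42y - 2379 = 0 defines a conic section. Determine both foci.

Group: 25(x² + 6x) + 21(y² - 2y) = 2379
Completing the square gives 25(x + 3)² + 21(y - 1)² = 2379 + 225 + 21 = 2625.
Dividing both sides by 2625: (x + 3)²/105 + (y - 1)²/125 = 1
Ellipse, center (-3, 1), major axis vertical; a² = 125, b² = 105.
c² = a² - b² = 125 - 105 = 20, so c = 2√5.
Foci lie on the vertical axis through the center: (h, k ± c).

(-3, 1 - 2√5) and (-3, 1 + 2√5)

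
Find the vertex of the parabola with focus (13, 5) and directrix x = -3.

(5, 5)

The vertex is the midpoint between the focus and the directrix along the axis of symmetry.
Axis is horizontal (directrix is vertical). Vertex x-coordinate = (13 + (-3))/2 = 5; y-coordinate = 5.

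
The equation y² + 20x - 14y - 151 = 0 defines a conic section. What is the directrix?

Only y is squared. Complete the square in y: (y - 7)² = -20(x - 10).
Vertex (10, 7); 4p = -20 so p = -5. Opens left.
Directrix is the vertical line x = h − p = 10 − (-5) = 15.

x = 15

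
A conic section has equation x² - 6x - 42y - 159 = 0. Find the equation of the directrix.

y = -29/2

Only x is squared. Complete the square in x: (x - 3)² = 42(y + 4).
Vertex (3, -4); 4p = 42 so p = 21/2. Opens up.
Directrix is the horizontal line y = k − p = -4 − (21/2) = -29/2.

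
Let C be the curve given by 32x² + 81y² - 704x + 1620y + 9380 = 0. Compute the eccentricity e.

Group the x- and y-terms: 32(x² - 22x) + 81(y² + 20y) = -9380
Complete the square in x and y: 32(x - 11)² + 81(y + 10)² = -9380 + 3872 + 8100 = 2592
Divide by 2592: (x - 11)²/81 + (y + 10)²/32 = 1
Ellipse, center (11, -10), major axis horizontal; a² = 81, b² = 32.
c² = a² - b² = 49, so c = 7.
e = c/a = 7/9.

e = 7/9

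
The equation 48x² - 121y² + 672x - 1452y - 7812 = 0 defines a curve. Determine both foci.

(-20, -6) and (6, -6)

Collect terms: 48(x² + 14x) -121(y² + 12y) = 7812
Complete the square: 48(x + 7)² -121(y + 6)² = 7812 + 2352 - 4356 = 5808
Dividing both sides by 5808: (x + 7)²/121 - (y + 6)²/48 = 1
Hyperbola, center (-7, -6), transverse axis horizontal; a² = 121, b² = 48.
c² = a² + b² = 121 + 48 = 169, so c = 13.
Foci lie on the horizontal axis through the center: (h ± c, k).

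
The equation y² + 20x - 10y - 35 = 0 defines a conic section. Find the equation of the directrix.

Only y is squared. Complete the square in y: (y - 5)² = -20(x - 3).
Vertex (3, 5); 4p = -20 so p = -5. Opens left.
Directrix is the vertical line x = h − p = 3 − (-5) = 8.

x = 8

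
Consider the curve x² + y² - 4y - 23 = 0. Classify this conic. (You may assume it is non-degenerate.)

circle

No xy term. Coefficients of x² and y² are A = 1, C = 1.
A = C (same sign) ⇒ circle.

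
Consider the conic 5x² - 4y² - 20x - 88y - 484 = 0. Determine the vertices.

Group: 5(x² - 4x) -4(y² + 22y) = 484
5(x - 2)² -4(y + 11)² = 484 + 20 - 484 = 20
Dividing both sides by 20: (x - 2)²/4 - (y + 11)²/5 = 1
Hyperbola, center (2, -11), transverse axis horizontal; a² = 4, b² = 5.
a = 2. Vertices at (h ± a, k).

(0, -11) and (4, -11)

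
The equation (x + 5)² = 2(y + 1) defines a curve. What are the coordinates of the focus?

(-5, -1/2)

Vertex (-5, -1); 4p = 2 so p = 1/2. Opens up.
Focus is p units from the vertex along the axis: (h, k + p).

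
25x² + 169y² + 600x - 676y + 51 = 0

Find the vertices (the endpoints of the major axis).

(-25, 2) and (1, 2)

Collect terms: 25(x² + 24x) + 169(y² - 4y) = -51
Complete the square in x and y: 25(x + 12)² + 169(y - 2)² = -51 + 3600 + 676 = 4225
Divide by 4225: (x + 12)²/169 + (y - 2)²/25 = 1
Ellipse, center (-12, 2), major axis horizontal; a² = 169, b² = 25.
a = 13. Vertices at (h ± a, k).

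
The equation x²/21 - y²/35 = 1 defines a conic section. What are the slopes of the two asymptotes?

Center (0, 0). The positive term is the x-term, so the transverse axis is horizontal; a² = 21, b² = 35.
For a horizontal hyperbola the asymptotes have slope ±b/a.
Here that is ±√35/√21 = ±√15/3.

√15/3 and -√15/3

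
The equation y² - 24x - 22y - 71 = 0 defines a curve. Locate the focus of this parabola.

Only y is squared. Complete the square in y: (y - 11)² = 24(x + 8).
Vertex (-8, 11); 4p = 24 so p = 6. Opens right.
Focus is p units from the vertex along the axis: (h + p, k).

(-2, 11)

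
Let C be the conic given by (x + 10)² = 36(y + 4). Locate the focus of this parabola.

Vertex (-10, -4); 4p = 36 so p = 9. Opens up.
Focus is p units from the vertex along the axis: (h, k + p).

(-10, 5)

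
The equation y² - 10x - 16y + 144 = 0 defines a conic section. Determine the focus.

Only y is squared. Complete the square in y: (y - 8)² = 10(x - 8).
Vertex (8, 8); 4p = 10 so p = 5/2. Opens right.
Focus is p units from the vertex along the axis: (h + p, k).

(21/2, 8)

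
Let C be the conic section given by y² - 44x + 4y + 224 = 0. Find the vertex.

Only y is squared. Complete the square in y: (y + 2)² = 44(x - 5).
Vertex (5, -2); 4p = 44 so p = 11. Opens right.

(5, -2)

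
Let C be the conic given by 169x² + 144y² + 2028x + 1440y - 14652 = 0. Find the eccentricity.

e = 5/13

Group: 169(x² + 12x) + 144(y² + 10y) = 14652
Completing the square gives 169(x + 6)² + 144(y + 5)² = 14652 + 6084 + 3600 = 24336.
Divide through by 24336 to get (x + 6)²/144 + (y + 5)²/169 = 1.
Ellipse, center (-6, -5), major axis vertical; a² = 169, b² = 144.
c² = a² - b² = 25, so c = 5.
e = c/a = 5/13.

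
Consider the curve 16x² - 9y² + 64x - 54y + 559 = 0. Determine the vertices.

16(x² + 4x) -9(y² + 6y) = -559
16(x + 2)² -9(y + 3)² = -559 + 64 - 81 = -576
Divide through by -576 to get (y + 3)²/64 - (x + 2)²/36 = 1.
Hyperbola, center (-2, -3), transverse axis vertical; a² = 64, b² = 36.
a = 8. Vertices at (h, k ± a).

(-2, -11) and (-2, 5)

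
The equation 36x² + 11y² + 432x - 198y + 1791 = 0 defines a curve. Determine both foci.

36(x² + 12x) + 11(y² - 18y) = -1791
Complete the square: 36(x + 6)² + 11(y - 9)² = -1791 + 1296 + 891 = 396
Divide by 396: (x + 6)²/11 + (y - 9)²/36 = 1
Ellipse, center (-6, 9), major axis vertical; a² = 36, b² = 11.
c² = a² - b² = 36 - 11 = 25, so c = 5.
Foci lie on the vertical axis through the center: (h, k ± c).

(-6, 4) and (-6, 14)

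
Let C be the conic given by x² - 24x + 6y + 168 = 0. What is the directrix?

y = -5/2

Only x is squared. Complete the square in x: (x - 12)² = -6(y + 4).
Vertex (12, -4); 4p = -6 so p = -3/2. Opens down.
Directrix is the horizontal line y = k − p = -4 − (-3/2) = -5/2.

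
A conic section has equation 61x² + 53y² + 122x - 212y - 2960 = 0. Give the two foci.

(-1, 2 - 2√2) and (-1, 2 + 2√2)

Collect terms: 61(x² + 2x) + 53(y² - 4y) = 2960
Completing the square gives 61(x + 1)² + 53(y - 2)² = 2960 + 61 + 212 = 3233.
Divide by 3233: (x + 1)²/53 + (y - 2)²/61 = 1
Ellipse, center (-1, 2), major axis vertical; a² = 61, b² = 53.
c² = a² - b² = 61 - 53 = 8, so c = 2√2.
Foci lie on the vertical axis through the center: (h, k ± c).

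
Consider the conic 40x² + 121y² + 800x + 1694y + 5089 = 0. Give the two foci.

(-19, -7) and (-1, -7)

Collect terms: 40(x² + 20x) + 121(y² + 14y) = -5089
Completing the square gives 40(x + 10)² + 121(y + 7)² = -5089 + 4000 + 5929 = 4840.
Divide through by 4840 to get (x + 10)²/121 + (y + 7)²/40 = 1.
Ellipse, center (-10, -7), major axis horizontal; a² = 121, b² = 40.
c² = a² - b² = 121 - 40 = 81, so c = 9.
Foci lie on the horizontal axis through the center: (h ± c, k).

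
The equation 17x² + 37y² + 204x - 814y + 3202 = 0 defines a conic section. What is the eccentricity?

e = 2√185/37

Collect terms: 17(x² + 12x) + 37(y² - 22y) = -3202
Completing the square gives 17(x + 6)² + 37(y - 11)² = -3202 + 612 + 4477 = 1887.
Divide by 1887: (x + 6)²/111 + (y - 11)²/51 = 1
Ellipse, center (-6, 11), major axis horizontal; a² = 111, b² = 51.
c² = a² - b² = 60, so c = 2√15.
e = c/a = 2√15/√111 = 2√185/37.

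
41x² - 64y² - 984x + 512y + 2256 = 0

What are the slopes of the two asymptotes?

√41/8 and -√41/8

Group the x- and y-terms: 41(x² - 24x) -64(y² - 8y) = -2256
Complete the square: 41(x - 12)² -64(y - 4)² = -2256 + 5904 - 1024 = 2624
Divide by 2624: (x - 12)²/64 - (y - 4)²/41 = 1
Hyperbola, center (12, 4), transverse axis horizontal; a² = 64, b² = 41.
For a horizontal hyperbola the asymptotes have slope ±b/a.
Here that is ±√41/8.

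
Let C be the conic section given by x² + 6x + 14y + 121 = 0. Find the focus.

Only x is squared. Complete the square in x: (x + 3)² = -14(y + 8).
Vertex (-3, -8); 4p = -14 so p = -7/2. Opens down.
Focus is p units from the vertex along the axis: (h, k + p).

(-3, -23/2)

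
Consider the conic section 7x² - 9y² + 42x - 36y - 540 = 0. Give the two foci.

Collect terms: 7(x² + 6x) -9(y² + 4y) = 540
7(x + 3)² -9(y + 2)² = 540 + 63 - 36 = 567
Dividing both sides by 567: (x + 3)²/81 - (y + 2)²/63 = 1
Hyperbola, center (-3, -2), transverse axis horizontal; a² = 81, b² = 63.
c² = a² + b² = 81 + 63 = 144, so c = 12.
Foci lie on the horizontal axis through the center: (h ± c, k).

(-15, -2) and (9, -2)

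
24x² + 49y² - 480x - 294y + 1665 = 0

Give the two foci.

24(x² - 20x) + 49(y² - 6y) = -1665
Complete the square: 24(x - 10)² + 49(y - 3)² = -1665 + 2400 + 441 = 1176
Divide by 1176: (x - 10)²/49 + (y - 3)²/24 = 1
Ellipse, center (10, 3), major axis horizontal; a² = 49, b² = 24.
c² = a² - b² = 49 - 24 = 25, so c = 5.
Foci lie on the horizontal axis through the center: (h ± c, k).

(5, 3) and (15, 3)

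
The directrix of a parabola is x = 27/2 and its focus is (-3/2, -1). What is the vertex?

(6, -1)

The vertex is the midpoint between the focus and the directrix along the axis of symmetry.
Axis is horizontal (directrix is vertical). Vertex x-coordinate = (-3/2 + 27/2)/2 = 6; y-coordinate = -1.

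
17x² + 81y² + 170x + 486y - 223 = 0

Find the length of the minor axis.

Rearranging, 17(x² + 10x) + 81(y² + 6y) = 223.
17(x + 5)² + 81(y + 3)² = 223 + 425 + 729 = 1377
Dividing both sides by 1377: (x + 5)²/81 + (y + 3)²/17 = 1
Ellipse, center (-5, -3), major axis horizontal; a² = 81, b² = 17.
b² = 17 so b = √17; the minor axis has length 2b = 2√17.

2√17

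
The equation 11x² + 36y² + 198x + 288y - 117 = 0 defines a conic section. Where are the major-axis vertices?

(-21, -4) and (3, -4)

Rearranging, 11(x² + 18x) + 36(y² + 8y) = 117.
11(x + 9)² + 36(y + 4)² = 117 + 891 + 576 = 1584
Divide through by 1584 to get (x + 9)²/144 + (y + 4)²/44 = 1.
Ellipse, center (-9, -4), major axis horizontal; a² = 144, b² = 44.
a = 12. Vertices at (h ± a, k).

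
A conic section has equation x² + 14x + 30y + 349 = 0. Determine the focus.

(-7, -35/2)

Only x is squared. Complete the square in x: (x + 7)² = -30(y + 10).
Vertex (-7, -10); 4p = -30 so p = -15/2. Opens down.
Focus is p units from the vertex along the axis: (h, k + p).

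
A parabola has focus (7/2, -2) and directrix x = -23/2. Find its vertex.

The vertex is the midpoint between the focus and the directrix along the axis of symmetry.
Axis is horizontal (directrix is vertical). Vertex x-coordinate = (7/2 + (-23/2))/2 = -4; y-coordinate = -2.

(-4, -2)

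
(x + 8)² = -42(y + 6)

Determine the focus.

Vertex (-8, -6); 4p = -42 so p = -21/2. Opens down.
Focus is p units from the vertex along the axis: (h, k + p).

(-8, -33/2)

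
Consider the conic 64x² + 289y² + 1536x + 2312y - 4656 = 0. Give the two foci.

64(x² + 24x) + 289(y² + 8y) = 4656
Complete the square: 64(x + 12)² + 289(y + 4)² = 4656 + 9216 + 4624 = 18496
Divide by 18496: (x + 12)²/289 + (y + 4)²/64 = 1
Ellipse, center (-12, -4), major axis horizontal; a² = 289, b² = 64.
c² = a² - b² = 289 - 64 = 225, so c = 15.
Foci lie on the horizontal axis through the center: (h ± c, k).

(-27, -4) and (3, -4)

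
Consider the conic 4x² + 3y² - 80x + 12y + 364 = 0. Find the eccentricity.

e = 1/2

Group the x- and y-terms: 4(x² - 20x) + 3(y² + 4y) = -364
Complete the square in x and y: 4(x - 10)² + 3(y + 2)² = -364 + 400 + 12 = 48
Divide by 48: (x - 10)²/12 + (y + 2)²/16 = 1
Ellipse, center (10, -2), major axis vertical; a² = 16, b² = 12.
c² = a² - b² = 4, so c = 2.
e = c/a = 2/4 = 1/2.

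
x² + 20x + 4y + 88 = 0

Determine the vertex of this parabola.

Only x is squared. Complete the square in x: (x + 10)² = -4(y - 3).
Vertex (-10, 3); 4p = -4 so p = -1. Opens down.

(-10, 3)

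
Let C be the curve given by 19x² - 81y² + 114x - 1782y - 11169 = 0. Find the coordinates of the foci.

(-13, -11) and (7, -11)

Group: 19(x² + 6x) -81(y² + 22y) = 11169
Complete the square: 19(x + 3)² -81(y + 11)² = 11169 + 171 - 9801 = 1539
Divide by 1539: (x + 3)²/81 - (y + 11)²/19 = 1
Hyperbola, center (-3, -11), transverse axis horizontal; a² = 81, b² = 19.
c² = a² + b² = 81 + 19 = 100, so c = 10.
Foci lie on the horizontal axis through the center: (h ± c, k).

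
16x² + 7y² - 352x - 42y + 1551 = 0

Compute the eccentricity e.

e = 3/4

16(x² - 22x) + 7(y² - 6y) = -1551
16(x - 11)² + 7(y - 3)² = -1551 + 1936 + 63 = 448
Dividing both sides by 448: (x - 11)²/28 + (y - 3)²/64 = 1
Ellipse, center (11, 3), major axis vertical; a² = 64, b² = 28.
c² = a² - b² = 36, so c = 6.
e = c/a = 6/8 = 3/4.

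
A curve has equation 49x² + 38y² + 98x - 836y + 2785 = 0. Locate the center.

(-1, 11)

49(x² + 2x) + 38(y² - 22y) = -2785
49(x + 1)² + 38(y - 11)² = -2785 + 49 + 4598 = 1862
Divide by 1862: (x + 1)²/38 + (y - 11)²/49 = 1
Ellipse with center (-1, 11).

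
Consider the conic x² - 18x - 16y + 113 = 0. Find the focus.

Only x is squared. Complete the square in x: (x - 9)² = 16(y - 2).
Vertex (9, 2); 4p = 16 so p = 4. Opens up.
Focus is p units from the vertex along the axis: (h, k + p).

(9, 6)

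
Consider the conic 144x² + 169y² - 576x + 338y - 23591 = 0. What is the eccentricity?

e = 5/13

Rearranging, 144(x² - 4x) + 169(y² + 2y) = 23591.
Complete the square: 144(x - 2)² + 169(y + 1)² = 23591 + 576 + 169 = 24336
Divide through by 24336 to get (x - 2)²/169 + (y + 1)²/144 = 1.
Ellipse, center (2, -1), major axis horizontal; a² = 169, b² = 144.
c² = a² - b² = 25, so c = 5.
e = c/a = 5/13.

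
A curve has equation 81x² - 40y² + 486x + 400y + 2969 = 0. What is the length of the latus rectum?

80/9

81(x² + 6x) -40(y² - 10y) = -2969
Complete the square in x and y: 81(x + 3)² -40(y - 5)² = -2969 + 729 - 1000 = -3240
Dividing both sides by -3240: (y - 5)²/81 - (x + 3)²/40 = 1
Hyperbola, center (-3, 5), transverse axis vertical; a² = 81, b² = 40.
Latus rectum length = 2b²/a = 2·40/9 = 80/9.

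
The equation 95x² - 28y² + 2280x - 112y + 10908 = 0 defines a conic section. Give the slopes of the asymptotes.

Group: 95(x² + 24x) -28(y² + 4y) = -10908
95(x + 12)² -28(y + 2)² = -10908 + 13680 - 112 = 2660
Dividing both sides by 2660: (x + 12)²/28 - (y + 2)²/95 = 1
Hyperbola, center (-12, -2), transverse axis horizontal; a² = 28, b² = 95.
For a horizontal hyperbola the asymptotes have slope ±b/a.
Here that is ±√95/2√7 = ±√665/14.

√665/14 and -√665/14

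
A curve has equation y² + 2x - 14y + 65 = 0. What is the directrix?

Only y is squared. Complete the square in y: (y - 7)² = -2(x + 8).
Vertex (-8, 7); 4p = -2 so p = -1/2. Opens left.
Directrix is the vertical line x = h − p = -8 − (-1/2) = -15/2.

x = -15/2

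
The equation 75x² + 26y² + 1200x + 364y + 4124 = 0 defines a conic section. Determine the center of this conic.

(-8, -7)

Group: 75(x² + 16x) + 26(y² + 14y) = -4124
Complete the square: 75(x + 8)² + 26(y + 7)² = -4124 + 4800 + 1274 = 1950
Divide through by 1950 to get (x + 8)²/26 + (y + 7)²/75 = 1.
Ellipse with center (-8, -7).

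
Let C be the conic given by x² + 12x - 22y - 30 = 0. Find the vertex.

Only x is squared. Complete the square in x: (x + 6)² = 22(y + 3).
Vertex (-6, -3); 4p = 22 so p = 11/2. Opens up.

(-6, -3)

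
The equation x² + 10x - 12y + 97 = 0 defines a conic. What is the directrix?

Only x is squared. Complete the square in x: (x + 5)² = 12(y - 6).
Vertex (-5, 6); 4p = 12 so p = 3. Opens up.
Directrix is the horizontal line y = k − p = 6 − (3) = 3.

y = 3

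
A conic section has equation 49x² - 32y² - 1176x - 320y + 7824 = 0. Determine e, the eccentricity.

Group the x- and y-terms: 49(x² - 24x) -32(y² + 10y) = -7824
Complete the square: 49(x - 12)² -32(y + 5)² = -7824 + 7056 - 800 = -1568
Dividing both sides by -1568: (y + 5)²/49 - (x - 12)²/32 = 1
Hyperbola, center (12, -5), transverse axis vertical; a² = 49, b² = 32.
c² = a² + b² = 81, so c = 9.
e = c/a = 9/7.

e = 9/7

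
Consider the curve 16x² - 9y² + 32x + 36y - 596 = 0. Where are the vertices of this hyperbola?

Group: 16(x² + 2x) -9(y² - 4y) = 596
Complete the square: 16(x + 1)² -9(y - 2)² = 596 + 16 - 36 = 576
Divide by 576: (x + 1)²/36 - (y - 2)²/64 = 1
Hyperbola, center (-1, 2), transverse axis horizontal; a² = 36, b² = 64.
a = 6. Vertices at (h ± a, k).

(-7, 2) and (5, 2)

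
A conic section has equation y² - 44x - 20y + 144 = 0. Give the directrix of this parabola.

x = -10

Only y is squared. Complete the square in y: (y - 10)² = 44(x - 1).
Vertex (1, 10); 4p = 44 so p = 11. Opens right.
Directrix is the vertical line x = h − p = 1 − (11) = -10.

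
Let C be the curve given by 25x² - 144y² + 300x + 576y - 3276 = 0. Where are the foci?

(-19, 2) and (7, 2)

Collect terms: 25(x² + 12x) -144(y² - 4y) = 3276
Complete the square: 25(x + 6)² -144(y - 2)² = 3276 + 900 - 576 = 3600
Divide through by 3600 to get (x + 6)²/144 - (y - 2)²/25 = 1.
Hyperbola, center (-6, 2), transverse axis horizontal; a² = 144, b² = 25.
c² = a² + b² = 144 + 25 = 169, so c = 13.
Foci lie on the horizontal axis through the center: (h ± c, k).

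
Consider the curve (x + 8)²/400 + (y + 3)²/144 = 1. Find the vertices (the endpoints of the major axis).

(-28, -3) and (12, -3)

Center (-8, -3). The larger denominator 400 sits under the x-term, so the major axis is horizontal; a² = 400, b² = 144.
a = 20. Vertices at (h ± a, k).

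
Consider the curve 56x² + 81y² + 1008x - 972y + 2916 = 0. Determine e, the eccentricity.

Collect terms: 56(x² + 18x) + 81(y² - 12y) = -2916
56(x + 9)² + 81(y - 6)² = -2916 + 4536 + 2916 = 4536
Dividing both sides by 4536: (x + 9)²/81 + (y - 6)²/56 = 1
Ellipse, center (-9, 6), major axis horizontal; a² = 81, b² = 56.
c² = a² - b² = 25, so c = 5.
e = c/a = 5/9.

e = 5/9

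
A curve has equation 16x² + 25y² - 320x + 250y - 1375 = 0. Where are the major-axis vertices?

Collect terms: 16(x² - 20x) + 25(y² + 10y) = 1375
Completing the square gives 16(x - 10)² + 25(y + 5)² = 1375 + 1600 + 625 = 3600.
Divide by 3600: (x - 10)²/225 + (y + 5)²/144 = 1
Ellipse, center (10, -5), major axis horizontal; a² = 225, b² = 144.
a = 15. Vertices at (h ± a, k).

(-5, -5) and (25, -5)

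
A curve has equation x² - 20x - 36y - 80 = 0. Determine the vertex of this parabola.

Only x is squared. Complete the square in x: (x - 10)² = 36(y + 5).
Vertex (10, -5); 4p = 36 so p = 9. Opens up.

(10, -5)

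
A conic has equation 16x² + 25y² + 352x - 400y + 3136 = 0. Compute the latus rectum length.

Group: 16(x² + 22x) + 25(y² - 16y) = -3136
16(x + 11)² + 25(y - 8)² = -3136 + 1936 + 1600 = 400
Divide through by 400 to get (x + 11)²/25 + (y - 8)²/16 = 1.
Ellipse, center (-11, 8), major axis horizontal; a² = 25, b² = 16.
Latus rectum length = 2b²/a = 2·16/5 = 32/5.

32/5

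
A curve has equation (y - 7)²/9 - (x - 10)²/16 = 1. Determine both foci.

(10, 2) and (10, 12)

Center (10, 7). The positive term is the y-term, so the transverse axis is vertical; a² = 9, b² = 16.
c² = a² + b² = 9 + 16 = 25, so c = 5.
Foci lie on the vertical axis through the center: (h, k ± c).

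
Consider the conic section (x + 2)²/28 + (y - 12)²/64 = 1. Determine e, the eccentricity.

Center (-2, 12). The larger denominator 64 sits under the y-term, so the major axis is vertical; a² = 64, b² = 28.
c² = a² - b² = 36, so c = 6.
e = c/a = 6/8 = 3/4.

e = 3/4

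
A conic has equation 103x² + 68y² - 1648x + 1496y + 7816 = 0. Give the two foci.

(8, -11 - √35) and (8, -11 + √35)

Rearranging, 103(x² - 16x) + 68(y² + 22y) = -7816.
103(x - 8)² + 68(y + 11)² = -7816 + 6592 + 8228 = 7004
Dividing both sides by 7004: (x - 8)²/68 + (y + 11)²/103 = 1
Ellipse, center (8, -11), major axis vertical; a² = 103, b² = 68.
c² = a² - b² = 103 - 68 = 35, so c = √35.
Foci lie on the vertical axis through the center: (h, k ± c).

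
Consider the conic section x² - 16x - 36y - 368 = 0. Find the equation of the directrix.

y = -21

Only x is squared. Complete the square in x: (x - 8)² = 36(y + 12).
Vertex (8, -12); 4p = 36 so p = 9. Opens up.
Directrix is the horizontal line y = k − p = -12 − (9) = -21.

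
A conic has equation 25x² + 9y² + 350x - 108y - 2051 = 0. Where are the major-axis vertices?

Collect terms: 25(x² + 14x) + 9(y² - 12y) = 2051
Completing the square gives 25(x + 7)² + 9(y - 6)² = 2051 + 1225 + 324 = 3600.
Divide by 3600: (x + 7)²/144 + (y - 6)²/400 = 1
Ellipse, center (-7, 6), major axis vertical; a² = 400, b² = 144.
a = 20. Vertices at (h, k ± a).

(-7, -14) and (-7, 26)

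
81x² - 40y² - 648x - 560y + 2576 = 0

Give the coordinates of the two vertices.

Group: 81(x² - 8x) -40(y² + 14y) = -2576
Complete the square: 81(x - 4)² -40(y + 7)² = -2576 + 1296 - 1960 = -3240
Divide through by -3240 to get (y + 7)²/81 - (x - 4)²/40 = 1.
Hyperbola, center (4, -7), transverse axis vertical; a² = 81, b² = 40.
a = 9. Vertices at (h, k ± a).

(4, -16) and (4, 2)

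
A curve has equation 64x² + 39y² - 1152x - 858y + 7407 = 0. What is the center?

(9, 11)

64(x² - 18x) + 39(y² - 22y) = -7407
Complete the square in x and y: 64(x - 9)² + 39(y - 11)² = -7407 + 5184 + 4719 = 2496
Dividing both sides by 2496: (x - 9)²/39 + (y - 11)²/64 = 1
Ellipse with center (9, 11).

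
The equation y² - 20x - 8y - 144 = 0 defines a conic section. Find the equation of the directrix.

Only y is squared. Complete the square in y: (y - 4)² = 20(x + 8).
Vertex (-8, 4); 4p = 20 so p = 5. Opens right.
Directrix is the vertical line x = h − p = -8 − (5) = -13.

x = -13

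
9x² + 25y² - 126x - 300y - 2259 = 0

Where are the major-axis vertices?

(-13, 6) and (27, 6)

Group: 9(x² - 14x) + 25(y² - 12y) = 2259
Completing the square gives 9(x - 7)² + 25(y - 6)² = 2259 + 441 + 900 = 3600.
Divide through by 3600 to get (x - 7)²/400 + (y - 6)²/144 = 1.
Ellipse, center (7, 6), major axis horizontal; a² = 400, b² = 144.
a = 20. Vertices at (h ± a, k).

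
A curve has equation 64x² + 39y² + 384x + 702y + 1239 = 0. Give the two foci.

(-3, -14) and (-3, -4)

Rearranging, 64(x² + 6x) + 39(y² + 18y) = -1239.
Completing the square gives 64(x + 3)² + 39(y + 9)² = -1239 + 576 + 3159 = 2496.
Divide through by 2496 to get (x + 3)²/39 + (y + 9)²/64 = 1.
Ellipse, center (-3, -9), major axis vertical; a² = 64, b² = 39.
c² = a² - b² = 64 - 39 = 25, so c = 5.
Foci lie on the vertical axis through the center: (h, k ± c).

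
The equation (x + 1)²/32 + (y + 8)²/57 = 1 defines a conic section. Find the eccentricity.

Center (-1, -8). The larger denominator 57 sits under the y-term, so the major axis is vertical; a² = 57, b² = 32.
c² = a² - b² = 25, so c = 5.
e = c/a = 5/√57 = 5√57/57.

e = 5√57/57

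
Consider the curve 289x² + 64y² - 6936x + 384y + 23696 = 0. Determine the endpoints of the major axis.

(12, -20) and (12, 14)

Group the x- and y-terms: 289(x² - 24x) + 64(y² + 6y) = -23696
289(x - 12)² + 64(y + 3)² = -23696 + 41616 + 576 = 18496
Divide by 18496: (x - 12)²/64 + (y + 3)²/289 = 1
Ellipse, center (12, -3), major axis vertical; a² = 289, b² = 64.
a = 17. Vertices at (h, k ± a).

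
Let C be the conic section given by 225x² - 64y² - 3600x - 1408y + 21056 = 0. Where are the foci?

Group: 225(x² - 16x) -64(y² + 22y) = -21056
Complete the square in x and y: 225(x - 8)² -64(y + 11)² = -21056 + 14400 - 7744 = -14400
Divide through by -14400 to get (y + 11)²/225 - (x - 8)²/64 = 1.
Hyperbola, center (8, -11), transverse axis vertical; a² = 225, b² = 64.
c² = a² + b² = 225 + 64 = 289, so c = 17.
Foci lie on the vertical axis through the center: (h, k ± c).

(8, -28) and (8, 6)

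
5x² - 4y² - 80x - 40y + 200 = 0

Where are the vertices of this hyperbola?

Rearranging, 5(x² - 16x) -4(y² + 10y) = -200.
Complete the square in x and y: 5(x - 8)² -4(y + 5)² = -200 + 320 - 100 = 20
Divide through by 20 to get (x - 8)²/4 - (y + 5)²/5 = 1.
Hyperbola, center (8, -5), transverse axis horizontal; a² = 4, b² = 5.
a = 2. Vertices at (h ± a, k).

(6, -5) and (10, -5)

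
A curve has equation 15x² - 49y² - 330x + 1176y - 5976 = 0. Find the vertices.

(4, 12) and (18, 12)

Group: 15(x² - 22x) -49(y² - 24y) = 5976
Completing the square gives 15(x - 11)² -49(y - 12)² = 5976 + 1815 - 7056 = 735.
Divide through by 735 to get (x - 11)²/49 - (y - 12)²/15 = 1.
Hyperbola, center (11, 12), transverse axis horizontal; a² = 49, b² = 15.
a = 7. Vertices at (h ± a, k).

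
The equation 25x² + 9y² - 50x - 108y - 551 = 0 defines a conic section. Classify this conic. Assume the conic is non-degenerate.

No xy term. Coefficients of x² and y² are A = 25, C = 9.
A and C have the same sign but A ≠ C ⇒ ellipse.

ellipse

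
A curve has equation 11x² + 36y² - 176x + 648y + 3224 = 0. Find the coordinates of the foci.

11(x² - 16x) + 36(y² + 18y) = -3224
Complete the square: 11(x - 8)² + 36(y + 9)² = -3224 + 704 + 2916 = 396
Dividing both sides by 396: (x - 8)²/36 + (y + 9)²/11 = 1
Ellipse, center (8, -9), major axis horizontal; a² = 36, b² = 11.
c² = a² - b² = 36 - 11 = 25, so c = 5.
Foci lie on the horizontal axis through the center: (h ± c, k).

(3, -9) and (13, -9)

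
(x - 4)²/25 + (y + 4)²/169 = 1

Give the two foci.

(4, -16) and (4, 8)

Center (4, -4). The larger denominator 169 sits under the y-term, so the major axis is vertical; a² = 169, b² = 25.
c² = a² - b² = 169 - 25 = 144, so c = 12.
Foci lie on the vertical axis through the center: (h, k ± c).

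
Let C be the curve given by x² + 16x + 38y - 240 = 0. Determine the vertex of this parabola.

Only x is squared. Complete the square in x: (x + 8)² = -38(y - 8).
Vertex (-8, 8); 4p = -38 so p = -19/2. Opens down.

(-8, 8)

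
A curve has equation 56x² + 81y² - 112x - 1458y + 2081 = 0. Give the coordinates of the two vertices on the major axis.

Group the x- and y-terms: 56(x² - 2x) + 81(y² - 18y) = -2081
Complete the square: 56(x - 1)² + 81(y - 9)² = -2081 + 56 + 6561 = 4536
Divide through by 4536 to get (x - 1)²/81 + (y - 9)²/56 = 1.
Ellipse, center (1, 9), major axis horizontal; a² = 81, b² = 56.
a = 9. Vertices at (h ± a, k).

(-8, 9) and (10, 9)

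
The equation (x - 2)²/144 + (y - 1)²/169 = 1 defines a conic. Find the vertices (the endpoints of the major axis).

(2, -12) and (2, 14)

Center (2, 1). The larger denominator 169 sits under the y-term, so the major axis is vertical; a² = 169, b² = 144.
a = 13. Vertices at (h, k ± a).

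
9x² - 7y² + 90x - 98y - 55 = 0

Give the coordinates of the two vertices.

Collect terms: 9(x² + 10x) -7(y² + 14y) = 55
9(x + 5)² -7(y + 7)² = 55 + 225 - 343 = -63
Divide by -63: (y + 7)²/9 - (x + 5)²/7 = 1
Hyperbola, center (-5, -7), transverse axis vertical; a² = 9, b² = 7.
a = 3. Vertices at (h, k ± a).

(-5, -10) and (-5, -4)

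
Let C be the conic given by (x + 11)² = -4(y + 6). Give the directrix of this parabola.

Vertex (-11, -6); 4p = -4 so p = -1. Opens down.
Directrix is the horizontal line y = k − p = -6 − (-1) = -5.

y = -5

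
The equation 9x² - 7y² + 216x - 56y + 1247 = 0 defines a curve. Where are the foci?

Rearranging, 9(x² + 24x) -7(y² + 8y) = -1247.
Completing the square gives 9(x + 12)² -7(y + 4)² = -1247 + 1296 - 112 = -63.
Dividing both sides by -63: (y + 4)²/9 - (x + 12)²/7 = 1
Hyperbola, center (-12, -4), transverse axis vertical; a² = 9, b² = 7.
c² = a² + b² = 9 + 7 = 16, so c = 4.
Foci lie on the vertical axis through the center: (h, k ± c).

(-12, -8) and (-12, 0)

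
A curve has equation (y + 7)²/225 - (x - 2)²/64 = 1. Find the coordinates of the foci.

(2, -24) and (2, 10)

Center (2, -7). The positive term is the y-term, so the transverse axis is vertical; a² = 225, b² = 64.
c² = a² + b² = 225 + 64 = 289, so c = 17.
Foci lie on the vertical axis through the center: (h, k ± c).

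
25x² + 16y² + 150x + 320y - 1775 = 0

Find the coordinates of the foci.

Rearranging, 25(x² + 6x) + 16(y² + 20y) = 1775.
Complete the square in x and y: 25(x + 3)² + 16(y + 10)² = 1775 + 225 + 1600 = 3600
Divide by 3600: (x + 3)²/144 + (y + 10)²/225 = 1
Ellipse, center (-3, -10), major axis vertical; a² = 225, b² = 144.
c² = a² - b² = 225 - 144 = 81, so c = 9.
Foci lie on the vertical axis through the center: (h, k ± c).

(-3, -19) and (-3, -1)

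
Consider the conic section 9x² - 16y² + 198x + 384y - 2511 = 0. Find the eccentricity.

Group the x- and y-terms: 9(x² + 22x) -16(y² - 24y) = 2511
Complete the square: 9(x + 11)² -16(y - 12)² = 2511 + 1089 - 2304 = 1296
Dividing both sides by 1296: (x + 11)²/144 - (y - 12)²/81 = 1
Hyperbola, center (-11, 12), transverse axis horizontal; a² = 144, b² = 81.
c² = a² + b² = 225, so c = 15.
e = c/a = 15/12 = 5/4.

e = 5/4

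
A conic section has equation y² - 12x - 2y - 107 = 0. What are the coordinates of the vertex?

(-9, 1)

Only y is squared. Complete the square in y: (y - 1)² = 12(x + 9).
Vertex (-9, 1); 4p = 12 so p = 3. Opens right.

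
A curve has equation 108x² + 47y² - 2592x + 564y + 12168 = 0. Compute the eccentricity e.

e = √183/18

108(x² - 24x) + 47(y² + 12y) = -12168
108(x - 12)² + 47(y + 6)² = -12168 + 15552 + 1692 = 5076
Divide through by 5076 to get (x - 12)²/47 + (y + 6)²/108 = 1.
Ellipse, center (12, -6), major axis vertical; a² = 108, b² = 47.
c² = a² - b² = 61, so c = √61.
e = c/a = √61/6√3 = √183/18.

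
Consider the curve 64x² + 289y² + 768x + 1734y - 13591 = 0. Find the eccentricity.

e = 15/17

Group: 64(x² + 12x) + 289(y² + 6y) = 13591
64(x + 6)² + 289(y + 3)² = 13591 + 2304 + 2601 = 18496
Divide by 18496: (x + 6)²/289 + (y + 3)²/64 = 1
Ellipse, center (-6, -3), major axis horizontal; a² = 289, b² = 64.
c² = a² - b² = 225, so c = 15.
e = c/a = 15/17.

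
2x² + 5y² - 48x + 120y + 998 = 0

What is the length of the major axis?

Group: 2(x² - 24x) + 5(y² + 24y) = -998
Complete the square: 2(x - 12)² + 5(y + 12)² = -998 + 288 + 720 = 10
Divide by 10: (x - 12)²/5 + (y + 12)²/2 = 1
Ellipse, center (12, -12), major axis horizontal; a² = 5, b² = 2.
a² = 5 so a = √5; the major axis has length 2a = 2√5.

2√5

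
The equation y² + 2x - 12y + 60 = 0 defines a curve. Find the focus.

(-25/2, 6)

Only y is squared. Complete the square in y: (y - 6)² = -2(x + 12).
Vertex (-12, 6); 4p = -2 so p = -1/2. Opens left.
Focus is p units from the vertex along the axis: (h + p, k).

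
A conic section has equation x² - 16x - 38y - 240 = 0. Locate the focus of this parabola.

Only x is squared. Complete the square in x: (x - 8)² = 38(y + 8).
Vertex (8, -8); 4p = 38 so p = 19/2. Opens up.
Focus is p units from the vertex along the axis: (h, k + p).

(8, 3/2)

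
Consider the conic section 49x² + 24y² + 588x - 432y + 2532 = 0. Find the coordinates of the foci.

Group the x- and y-terms: 49(x² + 12x) + 24(y² - 18y) = -2532
Complete the square in x and y: 49(x + 6)² + 24(y - 9)² = -2532 + 1764 + 1944 = 1176
Dividing both sides by 1176: (x + 6)²/24 + (y - 9)²/49 = 1
Ellipse, center (-6, 9), major axis vertical; a² = 49, b² = 24.
c² = a² - b² = 49 - 24 = 25, so c = 5.
Foci lie on the vertical axis through the center: (h, k ± c).

(-6, 4) and (-6, 14)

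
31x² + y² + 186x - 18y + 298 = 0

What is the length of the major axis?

Group: 31(x² + 6x) + (y² - 18y) = -298
Completing the square gives 31(x + 3)² + (y - 9)² = -298 + 279 + 81 = 62.
Dividing both sides by 62: (x + 3)²/2 + (y - 9)²/62 = 1
Ellipse, center (-3, 9), major axis vertical; a² = 62, b² = 2.
a² = 62 so a = √62; the major axis has length 2a = 2√62.

2√62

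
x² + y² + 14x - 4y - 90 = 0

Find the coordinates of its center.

(-7, 2)

Group the x- and y-terms: (x² + 14x) + (y² - 4y) = 90
(x + 7)² + (y - 2)² = 90 + 49 + 4 = 143
So (x + 7)² + (y - 2)² = 143.
Circle centered at (-7, 2) with r² = 143.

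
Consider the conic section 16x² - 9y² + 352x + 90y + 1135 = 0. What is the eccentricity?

e = 5/3

Group the x- and y-terms: 16(x² + 22x) -9(y² - 10y) = -1135
Completing the square gives 16(x + 11)² -9(y - 5)² = -1135 + 1936 - 225 = 576.
Divide by 576: (x + 11)²/36 - (y - 5)²/64 = 1
Hyperbola, center (-11, 5), transverse axis horizontal; a² = 36, b² = 64.
c² = a² + b² = 100, so c = 10.
e = c/a = 10/6 = 5/3.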